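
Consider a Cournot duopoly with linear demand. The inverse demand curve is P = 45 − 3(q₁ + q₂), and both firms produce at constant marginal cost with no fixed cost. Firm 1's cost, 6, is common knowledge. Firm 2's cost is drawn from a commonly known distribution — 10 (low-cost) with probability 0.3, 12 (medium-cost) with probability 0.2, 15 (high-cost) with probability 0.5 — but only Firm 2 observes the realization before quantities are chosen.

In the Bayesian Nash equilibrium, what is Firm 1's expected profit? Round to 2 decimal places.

78.03

Firm 2 with cost c maximizes (45 − 3(q₁+q₂) − c)·q₂, giving q₂(c) = (45 − c − 3q₁)/6.
E[c₂] = 0.3·10 + 0.2·12 + 0.5·15 = 12.9
Firm 1's FOC against E[q₂] yields q₁ = (45 − 2·6 + E[c₂])/9 = (45 − 12 + 12.9)/9 = 5.1.
E[P] = 45 − 3·(q₁ + E[q₂]) = 21.3; Firm 1's expected profit = (E[P] − 6)·q₁ = (21.3 − 6)·5.1 = 78.03.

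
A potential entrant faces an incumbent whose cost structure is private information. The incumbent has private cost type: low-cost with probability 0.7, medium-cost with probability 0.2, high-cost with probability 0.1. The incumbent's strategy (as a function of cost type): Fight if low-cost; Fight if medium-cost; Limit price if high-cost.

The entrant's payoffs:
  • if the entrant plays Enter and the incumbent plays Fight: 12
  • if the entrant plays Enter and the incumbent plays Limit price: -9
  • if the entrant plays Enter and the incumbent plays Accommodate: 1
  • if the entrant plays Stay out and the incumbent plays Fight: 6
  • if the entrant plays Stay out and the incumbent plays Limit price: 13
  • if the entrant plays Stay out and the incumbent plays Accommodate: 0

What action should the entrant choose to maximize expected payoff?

E[Enter] = 0.7·(12) + 0.2·(12) + 0.1·(-9) = 9.9
E[Stay out] = 0.7·(6) + 0.2·(6) + 0.1·(13) = 6.7
Best response: Enter (9.9 is the largest).

Enter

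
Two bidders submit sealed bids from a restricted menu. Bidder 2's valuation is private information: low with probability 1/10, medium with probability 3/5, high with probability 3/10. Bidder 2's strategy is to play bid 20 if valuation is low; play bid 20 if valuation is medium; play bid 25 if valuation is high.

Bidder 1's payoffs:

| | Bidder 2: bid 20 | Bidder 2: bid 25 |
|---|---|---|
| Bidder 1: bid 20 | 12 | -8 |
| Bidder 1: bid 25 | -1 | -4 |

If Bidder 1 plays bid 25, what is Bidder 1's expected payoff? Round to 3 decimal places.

Take the expectation over Bidder 2's valuation, weighting each type's action by its prior probability.
E[bid 25] = 1/10·(-1) + 3/5·(-1) + 3/10·(-4) = (-1/10) + (-3/5) + (-6/5) = -19/10

-1.900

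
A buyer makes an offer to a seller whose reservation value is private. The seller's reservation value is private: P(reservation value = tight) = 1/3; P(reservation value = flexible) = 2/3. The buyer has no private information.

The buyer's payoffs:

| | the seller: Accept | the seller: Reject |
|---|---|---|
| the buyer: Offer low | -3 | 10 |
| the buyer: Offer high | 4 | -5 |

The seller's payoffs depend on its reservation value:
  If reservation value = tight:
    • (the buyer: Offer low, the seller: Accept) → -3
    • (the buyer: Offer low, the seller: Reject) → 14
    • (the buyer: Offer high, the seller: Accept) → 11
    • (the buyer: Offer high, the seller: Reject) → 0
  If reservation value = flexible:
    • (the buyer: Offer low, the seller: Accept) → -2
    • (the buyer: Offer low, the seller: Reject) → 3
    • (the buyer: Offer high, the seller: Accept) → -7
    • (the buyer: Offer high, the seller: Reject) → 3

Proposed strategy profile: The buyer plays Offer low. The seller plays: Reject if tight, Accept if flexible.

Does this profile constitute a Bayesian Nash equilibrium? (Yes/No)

No

A profile is a BNE iff every type of every player is best-responding given beliefs about the other side.
The buyer plays Offer low: E[Offer low] = 1/3·(10) + 2/3·(-3) = 4/3; E[Offer high] = 1. Best-responding. ✓
The seller (reservation value tight), facing Offer low: Accept gives -3, Reject gives 14. Proposed Reject is best. ✓
The seller (reservation value flexible), facing Offer low: Accept gives -2, Reject gives 3. Proposed Accept is not best — profitable deviation exists. ✗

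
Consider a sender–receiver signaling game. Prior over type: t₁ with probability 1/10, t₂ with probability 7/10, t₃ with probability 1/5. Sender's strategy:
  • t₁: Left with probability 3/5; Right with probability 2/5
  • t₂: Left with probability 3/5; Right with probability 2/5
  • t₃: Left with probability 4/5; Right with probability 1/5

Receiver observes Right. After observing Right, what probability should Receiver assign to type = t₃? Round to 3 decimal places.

0.111

Apply Bayes' rule using the sender's strategy as the likelihood.
P(Right) = (1/10)·(2/5) + (7/10)·(2/5) + (1/5)·(1/5) = 9/25
P(t₃ | Right) = ((1/5)·(1/5)) / (9/25) = (1/25) / (9/25) = 1/9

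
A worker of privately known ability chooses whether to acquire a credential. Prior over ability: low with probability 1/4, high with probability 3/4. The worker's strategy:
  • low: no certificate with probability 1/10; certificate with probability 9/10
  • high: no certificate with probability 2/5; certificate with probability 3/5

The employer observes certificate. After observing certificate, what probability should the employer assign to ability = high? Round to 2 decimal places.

0.67

Apply Bayes' rule using the sender's strategy as the likelihood.
P(certificate) = (1/4)·(9/10) + (3/4)·(3/5) = 27/40
P(high | certificate) = ((3/4)·(3/5)) / (27/40) = (9/20) / (27/40) = 2/3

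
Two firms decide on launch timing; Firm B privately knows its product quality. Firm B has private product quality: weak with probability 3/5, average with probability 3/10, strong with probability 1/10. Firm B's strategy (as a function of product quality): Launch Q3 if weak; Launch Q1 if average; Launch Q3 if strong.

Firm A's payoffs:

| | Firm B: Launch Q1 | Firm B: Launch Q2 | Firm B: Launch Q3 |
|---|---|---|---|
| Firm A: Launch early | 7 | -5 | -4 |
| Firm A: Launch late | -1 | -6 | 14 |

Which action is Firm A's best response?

Compute Firm A's expected payoff for each action, taking the expectation over Firm B's type.
E[Launch early] = 3/5·(-4) + 3/10·(7) + 1/10·(-4) = -7/10
E[Launch late] = 3/5·(14) + 3/10·(-1) + 1/10·(14) = 19/2
Best response: Launch late (19/2 is the largest).

Launch late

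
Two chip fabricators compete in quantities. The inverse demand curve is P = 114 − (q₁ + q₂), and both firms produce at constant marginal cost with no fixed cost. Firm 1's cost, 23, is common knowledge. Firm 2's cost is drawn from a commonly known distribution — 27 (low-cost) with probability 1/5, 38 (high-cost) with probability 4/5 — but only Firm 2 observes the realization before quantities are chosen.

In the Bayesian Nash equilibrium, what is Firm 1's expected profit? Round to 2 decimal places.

1197.16

Firm 2 with cost c maximizes (114 − (q₁+q₂) − c)·q₂, giving q₂(c) = (114 − c − q₁)/2.
E[c₂] = 1/5·27 + 4/5·38 = 35.8
Firm 1's FOC against E[q₂] yields q₁ = (114 − 2·23 + E[c₂])/3 = (114 − 46 + 35.8)/3 = 34.6.
E[P] = 114 − (q₁ + E[q₂]) = 57.6; Firm 1's expected profit = (E[P] − 23)·q₁ = (57.6 − 23)·34.6 = 1197.16.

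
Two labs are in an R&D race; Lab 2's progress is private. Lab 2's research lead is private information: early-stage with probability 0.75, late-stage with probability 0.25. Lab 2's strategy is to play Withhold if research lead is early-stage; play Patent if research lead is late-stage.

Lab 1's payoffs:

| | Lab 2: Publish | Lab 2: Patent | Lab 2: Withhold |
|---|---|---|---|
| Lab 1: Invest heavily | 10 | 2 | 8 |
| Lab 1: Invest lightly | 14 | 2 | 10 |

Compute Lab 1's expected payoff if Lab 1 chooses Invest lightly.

8

Take the expectation over Lab 2's research lead, weighting each type's action by its prior probability.
E[Invest lightly] = 0.75·10 + 0.25·2 = 7.5 + 0.5 = 8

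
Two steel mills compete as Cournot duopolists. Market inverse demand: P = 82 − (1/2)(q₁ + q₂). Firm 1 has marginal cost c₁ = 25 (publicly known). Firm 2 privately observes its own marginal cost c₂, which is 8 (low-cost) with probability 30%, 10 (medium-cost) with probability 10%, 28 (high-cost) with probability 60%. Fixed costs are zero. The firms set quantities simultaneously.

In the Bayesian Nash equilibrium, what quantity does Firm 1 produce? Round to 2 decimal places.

34.80

Type-c best response for Firm 2: q₂(c) = (82 − c) − q₁/2.
Firm 1 maximizes expected profit; its first-order condition is 82 − q₁ − (1/2)E[q₂] − 25 = 0.
Substituting E[q₂] and solving: E[c₂] = 20.2, so q₁ = (82 − 2·25 + 20.2)/(3/2) = 34.8.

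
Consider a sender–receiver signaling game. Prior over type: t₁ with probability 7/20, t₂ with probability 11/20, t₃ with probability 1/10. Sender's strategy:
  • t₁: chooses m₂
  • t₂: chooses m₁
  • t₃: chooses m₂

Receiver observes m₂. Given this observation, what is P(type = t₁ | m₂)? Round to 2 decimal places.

P(m₂) = (7/20)·1 + (11/20)·0 + (1/10)·1 = 9/20
P(t₁ | m₂) = ((7/20)·1) / (9/20) = (7/20) / (9/20) = 7/9

0.78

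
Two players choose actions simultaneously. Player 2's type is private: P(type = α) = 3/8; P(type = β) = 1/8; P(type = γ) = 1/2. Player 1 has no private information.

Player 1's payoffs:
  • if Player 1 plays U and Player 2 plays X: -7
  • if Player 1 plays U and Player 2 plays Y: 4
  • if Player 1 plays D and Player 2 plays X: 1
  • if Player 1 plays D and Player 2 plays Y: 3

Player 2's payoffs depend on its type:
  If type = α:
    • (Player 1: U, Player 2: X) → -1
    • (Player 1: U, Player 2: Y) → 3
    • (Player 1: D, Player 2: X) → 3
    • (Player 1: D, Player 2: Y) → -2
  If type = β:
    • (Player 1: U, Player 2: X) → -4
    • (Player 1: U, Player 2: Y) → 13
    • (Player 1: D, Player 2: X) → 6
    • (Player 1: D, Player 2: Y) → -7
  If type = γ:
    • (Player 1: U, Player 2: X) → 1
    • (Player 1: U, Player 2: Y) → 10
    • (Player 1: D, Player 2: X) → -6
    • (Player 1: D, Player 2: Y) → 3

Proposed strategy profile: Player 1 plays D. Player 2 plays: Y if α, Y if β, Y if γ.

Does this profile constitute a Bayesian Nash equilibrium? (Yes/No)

No

A profile is a BNE iff every type of every player is best-responding given beliefs about the other side.
Player 1 plays D: E[D] = 3/8·(3) + 1/8·(3) + 1/2·(3) = 3; E[U] = 4. Not best-responding. ✗
Player 2 (type α), facing D: X gives 3, Y gives -2. Proposed Y is not best — profitable deviation exists. ✗
Player 2 (type β), facing D: X gives 6, Y gives -7. Proposed Y is not best — profitable deviation exists. ✗
Player 2 (type γ), facing D: X gives -6, Y gives 3. Proposed Y is best. ✓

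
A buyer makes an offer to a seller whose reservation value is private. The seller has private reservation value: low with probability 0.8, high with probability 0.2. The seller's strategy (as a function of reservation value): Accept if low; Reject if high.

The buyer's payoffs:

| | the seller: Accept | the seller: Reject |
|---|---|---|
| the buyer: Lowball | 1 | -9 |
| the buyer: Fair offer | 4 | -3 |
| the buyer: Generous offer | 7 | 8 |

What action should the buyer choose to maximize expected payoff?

Generous offer

E[Lowball] = 0.8·(1) + 0.2·(-9) = -1
E[Fair offer] = 0.8·(4) + 0.2·(-3) = 2.6
E[Generous offer] = 0.8·(7) + 0.2·(8) = 7.2
Best response: Generous offer (7.2 is the largest).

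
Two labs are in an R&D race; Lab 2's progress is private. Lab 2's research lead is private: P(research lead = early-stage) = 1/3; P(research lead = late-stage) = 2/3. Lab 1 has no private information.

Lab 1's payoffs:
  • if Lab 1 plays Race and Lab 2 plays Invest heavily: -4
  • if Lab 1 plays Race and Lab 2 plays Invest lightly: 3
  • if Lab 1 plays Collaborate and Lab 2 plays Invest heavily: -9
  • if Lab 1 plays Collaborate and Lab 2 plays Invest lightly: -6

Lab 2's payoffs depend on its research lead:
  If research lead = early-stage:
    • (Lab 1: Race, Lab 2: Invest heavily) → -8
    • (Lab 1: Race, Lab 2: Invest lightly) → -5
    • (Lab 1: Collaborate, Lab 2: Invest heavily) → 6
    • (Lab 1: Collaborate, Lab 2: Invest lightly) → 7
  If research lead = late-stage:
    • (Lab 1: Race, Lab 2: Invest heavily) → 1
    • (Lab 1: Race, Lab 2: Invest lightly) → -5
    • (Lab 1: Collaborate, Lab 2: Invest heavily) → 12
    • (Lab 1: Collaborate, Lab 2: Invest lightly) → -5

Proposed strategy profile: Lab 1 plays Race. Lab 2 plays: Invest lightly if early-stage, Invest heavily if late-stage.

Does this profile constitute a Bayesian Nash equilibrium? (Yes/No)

Lab 1 plays Race: E[Race] = 1/3·(3) + 2/3·(-4) = -5/3; E[Collaborate] = -8. Best-responding. ✓
Lab 2 (research lead early-stage), facing Race: Invest heavily gives -8, Invest lightly gives -5. Proposed Invest lightly is best. ✓
Lab 2 (research lead late-stage), facing Race: Invest heavily gives 1, Invest lightly gives -5. Proposed Invest heavily is best. ✓

Yes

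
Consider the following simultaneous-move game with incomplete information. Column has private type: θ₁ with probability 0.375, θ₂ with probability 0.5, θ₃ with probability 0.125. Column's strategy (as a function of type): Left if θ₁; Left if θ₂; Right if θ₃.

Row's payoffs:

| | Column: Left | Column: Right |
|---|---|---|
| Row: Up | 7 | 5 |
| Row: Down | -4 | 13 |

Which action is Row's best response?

Up

E[Up] = 0.375·(7) + 0.5·(7) + 0.125·(5) = 6.75
E[Down] = 0.375·(-4) + 0.5·(-4) + 0.125·(13) = -1.875
Best response: Up (6.75 is the largest).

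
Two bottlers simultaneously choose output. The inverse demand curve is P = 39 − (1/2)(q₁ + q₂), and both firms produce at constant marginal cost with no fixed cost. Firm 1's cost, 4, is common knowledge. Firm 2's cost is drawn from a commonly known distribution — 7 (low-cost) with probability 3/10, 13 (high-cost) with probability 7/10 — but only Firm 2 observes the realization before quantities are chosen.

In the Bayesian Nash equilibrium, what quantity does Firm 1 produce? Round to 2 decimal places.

28.13

Type-c best response for Firm 2: q₂(c) = (39 − c) − q₁/2.
Firm 1 maximizes expected profit; its first-order condition is 39 − q₁ − (1/2)E[q₂] − 4 = 0.
Substituting E[q₂] and solving: E[c₂] = 11.2, so q₁ = (39 − 2·4 + 11.2)/(3/2) = 28.1333.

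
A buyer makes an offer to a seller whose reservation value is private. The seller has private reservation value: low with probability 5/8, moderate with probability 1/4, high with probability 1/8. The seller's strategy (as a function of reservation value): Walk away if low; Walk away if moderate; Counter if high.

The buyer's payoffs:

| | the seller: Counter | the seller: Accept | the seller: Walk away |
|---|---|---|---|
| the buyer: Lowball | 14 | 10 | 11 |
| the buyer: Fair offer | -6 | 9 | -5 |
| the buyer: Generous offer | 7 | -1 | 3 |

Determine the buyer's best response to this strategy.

Lowball

E[Lowball] = 5/8·(11) + 1/4·(11) + 1/8·(14) = 91/8
E[Fair offer] = 5/8·(-5) + 1/4·(-5) + 1/8·(-6) = -41/8
E[Generous offer] = 5/8·(3) + 1/4·(3) + 1/8·(7) = 7/2
Best response: Lowball (91/8 is the largest).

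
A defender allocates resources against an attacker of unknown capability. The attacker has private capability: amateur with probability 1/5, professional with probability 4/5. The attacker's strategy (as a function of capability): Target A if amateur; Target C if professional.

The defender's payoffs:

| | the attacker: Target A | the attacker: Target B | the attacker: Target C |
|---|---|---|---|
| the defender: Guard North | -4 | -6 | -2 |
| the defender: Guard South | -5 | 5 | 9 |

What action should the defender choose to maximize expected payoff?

Compute the defender's expected payoff for each action, taking the expectation over the attacker's type.
E[Guard North] = 1/5·(-4) + 4/5·(-2) = -12/5
E[Guard South] = 1/5·(-5) + 4/5·(9) = 31/5
Best response: Guard South (31/5 is the largest).

Guard South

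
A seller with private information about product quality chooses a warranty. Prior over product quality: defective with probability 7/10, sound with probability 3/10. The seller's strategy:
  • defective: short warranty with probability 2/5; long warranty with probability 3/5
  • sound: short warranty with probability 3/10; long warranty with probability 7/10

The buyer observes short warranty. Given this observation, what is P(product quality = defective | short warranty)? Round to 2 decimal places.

0.76

Apply Bayes' rule using the sender's strategy as the likelihood.
P(short warranty) = (7/10)·(2/5) + (3/10)·(3/10) = 37/100
P(defective | short warranty) = ((7/10)·(2/5)) / (37/100) = (7/25) / (37/100) = 28/37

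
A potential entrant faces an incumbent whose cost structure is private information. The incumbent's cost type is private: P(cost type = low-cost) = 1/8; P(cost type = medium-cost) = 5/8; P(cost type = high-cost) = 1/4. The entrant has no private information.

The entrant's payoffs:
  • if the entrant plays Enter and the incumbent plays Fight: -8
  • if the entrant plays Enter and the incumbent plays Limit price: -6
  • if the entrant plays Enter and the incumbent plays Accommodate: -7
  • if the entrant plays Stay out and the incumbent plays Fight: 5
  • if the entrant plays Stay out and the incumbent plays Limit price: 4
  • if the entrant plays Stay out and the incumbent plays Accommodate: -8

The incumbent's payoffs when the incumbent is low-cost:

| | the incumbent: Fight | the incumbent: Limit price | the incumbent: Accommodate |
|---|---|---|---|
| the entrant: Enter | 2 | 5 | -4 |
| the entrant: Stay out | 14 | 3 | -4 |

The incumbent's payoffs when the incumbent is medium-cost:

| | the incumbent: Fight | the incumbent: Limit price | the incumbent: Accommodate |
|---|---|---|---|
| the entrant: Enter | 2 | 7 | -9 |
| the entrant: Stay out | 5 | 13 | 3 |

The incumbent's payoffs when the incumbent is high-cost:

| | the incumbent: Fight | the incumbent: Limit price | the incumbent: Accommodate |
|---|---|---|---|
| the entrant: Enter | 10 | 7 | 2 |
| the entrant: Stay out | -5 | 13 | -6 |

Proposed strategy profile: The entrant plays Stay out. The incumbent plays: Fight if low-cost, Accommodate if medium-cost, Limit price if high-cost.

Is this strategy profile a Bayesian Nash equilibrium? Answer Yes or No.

No

A profile is a BNE iff every type of every player is best-responding given beliefs about the other side.
The entrant plays Stay out: E[Stay out] = 1/8·(5) + 5/8·(-8) + 1/4·(4) = -27/8; E[Enter] = -55/8. Best-responding. ✓
The incumbent (cost type low-cost), facing Stay out: Fight gives 14, Limit price gives 3, Accommodate gives -4. Proposed Fight is best. ✓
The incumbent (cost type medium-cost), facing Stay out: Fight gives 5, Limit price gives 13, Accommodate gives 3. Proposed Accommodate is not best — profitable deviation exists. ✗
The incumbent (cost type high-cost), facing Stay out: Fight gives -5, Limit price gives 13, Accommodate gives -6. Proposed Limit price is best. ✓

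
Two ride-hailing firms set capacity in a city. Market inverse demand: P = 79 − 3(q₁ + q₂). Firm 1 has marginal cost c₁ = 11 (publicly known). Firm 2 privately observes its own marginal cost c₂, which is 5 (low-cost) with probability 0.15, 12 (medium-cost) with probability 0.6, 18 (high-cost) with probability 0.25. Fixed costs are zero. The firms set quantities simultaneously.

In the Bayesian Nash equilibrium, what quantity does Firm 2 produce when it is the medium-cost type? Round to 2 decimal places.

Firm 2 with cost c maximizes (79 − 3(q₁+q₂) − c)·q₂, giving q₂(c) = (79 − c − 3q₁)/6.
E[c₂] = 0.15·5 + 0.6·12 + 0.25·18 = 12.45
Firm 1's FOC against E[q₂] yields q₁ = (79 − 2·11 + E[c₂])/9 = (79 − 22 + 12.45)/9 = 7.71667.
q₂(medium-cost) = (79 − 12 − 3·7.71667)/6 = 7.30833.

7.31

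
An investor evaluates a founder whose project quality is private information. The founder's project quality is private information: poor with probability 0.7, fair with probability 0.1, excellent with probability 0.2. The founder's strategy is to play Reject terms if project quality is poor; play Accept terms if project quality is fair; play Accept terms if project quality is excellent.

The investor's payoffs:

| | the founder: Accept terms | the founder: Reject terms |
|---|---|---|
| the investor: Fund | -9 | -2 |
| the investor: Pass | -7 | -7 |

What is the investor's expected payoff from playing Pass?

-7

Take the expectation over the founder's project quality, weighting each type's action by its prior probability.
E[Pass] = 0.7·(-7) + 0.1·(-7) + 0.2·(-7) = (-4.9) + (-0.7) + (-1.4) = -7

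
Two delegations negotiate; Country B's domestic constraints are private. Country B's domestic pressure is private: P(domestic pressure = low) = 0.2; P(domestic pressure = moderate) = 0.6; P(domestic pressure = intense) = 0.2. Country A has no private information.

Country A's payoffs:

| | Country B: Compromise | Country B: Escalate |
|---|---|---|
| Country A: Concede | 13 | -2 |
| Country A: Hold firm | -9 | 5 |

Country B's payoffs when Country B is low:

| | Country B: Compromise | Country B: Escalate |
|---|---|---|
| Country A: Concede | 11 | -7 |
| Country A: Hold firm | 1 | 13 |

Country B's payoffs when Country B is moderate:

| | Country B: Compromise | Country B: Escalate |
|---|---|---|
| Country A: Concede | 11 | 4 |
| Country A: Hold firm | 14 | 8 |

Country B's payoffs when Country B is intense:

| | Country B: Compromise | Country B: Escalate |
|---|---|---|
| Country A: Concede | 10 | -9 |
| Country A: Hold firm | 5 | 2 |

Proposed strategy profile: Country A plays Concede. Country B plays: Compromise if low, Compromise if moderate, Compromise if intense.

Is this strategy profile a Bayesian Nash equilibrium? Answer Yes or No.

A profile is a BNE iff every type of every player is best-responding given beliefs about the other side.
Country A plays Concede: E[Concede] = 0.2·(13) + 0.6·(13) + 0.2·(13) = 13; E[Hold firm] = -9. Best-responding. ✓
Country B (domestic pressure low), facing Concede: Compromise gives 11, Escalate gives -7. Proposed Compromise is best. ✓
Country B (domestic pressure moderate), facing Concede: Compromise gives 11, Escalate gives 4. Proposed Compromise is best. ✓
Country B (domestic pressure intense), facing Concede: Compromise gives 10, Escalate gives -9. Proposed Compromise is best. ✓

Yes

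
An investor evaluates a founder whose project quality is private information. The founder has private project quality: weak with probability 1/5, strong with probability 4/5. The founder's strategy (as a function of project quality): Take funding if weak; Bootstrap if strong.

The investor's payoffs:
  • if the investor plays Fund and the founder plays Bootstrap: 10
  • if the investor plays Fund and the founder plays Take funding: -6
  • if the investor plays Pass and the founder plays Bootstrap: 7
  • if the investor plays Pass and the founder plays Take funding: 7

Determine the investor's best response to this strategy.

Compute the investor's expected payoff for each action, taking the expectation over the founder's type.
E[Fund] = 1/5·(-6) + 4/5·(10) = 34/5
E[Pass] = 1/5·(7) + 4/5·(7) = 7
Best response: Pass (7 is the largest).

Pass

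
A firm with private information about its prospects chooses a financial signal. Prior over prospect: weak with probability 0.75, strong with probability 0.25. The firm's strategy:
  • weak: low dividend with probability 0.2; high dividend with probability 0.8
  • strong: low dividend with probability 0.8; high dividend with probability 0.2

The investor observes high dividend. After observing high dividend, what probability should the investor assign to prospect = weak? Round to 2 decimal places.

0.92

P(high dividend) = 0.75·0.8 + 0.25·0.2 = 0.65
P(weak | high dividend) = (0.75·0.8) / 0.65 = 0.6 / 0.65 = 0.923077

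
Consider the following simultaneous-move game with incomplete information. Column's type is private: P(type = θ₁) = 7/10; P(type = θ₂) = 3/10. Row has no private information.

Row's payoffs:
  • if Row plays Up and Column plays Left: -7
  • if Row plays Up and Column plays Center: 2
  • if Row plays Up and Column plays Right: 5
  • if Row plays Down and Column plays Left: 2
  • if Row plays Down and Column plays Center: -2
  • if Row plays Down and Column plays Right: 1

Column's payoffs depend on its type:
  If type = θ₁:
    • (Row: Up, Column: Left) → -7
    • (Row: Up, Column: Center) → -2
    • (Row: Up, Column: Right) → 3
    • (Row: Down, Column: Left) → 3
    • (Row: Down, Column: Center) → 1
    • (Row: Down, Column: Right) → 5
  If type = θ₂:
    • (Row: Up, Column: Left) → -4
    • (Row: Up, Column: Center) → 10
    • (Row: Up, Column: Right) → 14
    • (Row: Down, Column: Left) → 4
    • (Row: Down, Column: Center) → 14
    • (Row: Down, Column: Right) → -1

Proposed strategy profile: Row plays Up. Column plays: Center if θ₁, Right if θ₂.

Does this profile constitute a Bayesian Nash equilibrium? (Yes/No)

No

Row plays Up: E[Up] = 7/10·(2) + 3/10·(5) = 29/10; E[Down] = -11/10. Best-responding. ✓
Column (type θ₁), facing Up: Left gives -7, Center gives -2, Right gives 3. Proposed Center is not best — profitable deviation exists. ✗
Column (type θ₂), facing Up: Left gives -4, Center gives 10, Right gives 14. Proposed Right is best. ✓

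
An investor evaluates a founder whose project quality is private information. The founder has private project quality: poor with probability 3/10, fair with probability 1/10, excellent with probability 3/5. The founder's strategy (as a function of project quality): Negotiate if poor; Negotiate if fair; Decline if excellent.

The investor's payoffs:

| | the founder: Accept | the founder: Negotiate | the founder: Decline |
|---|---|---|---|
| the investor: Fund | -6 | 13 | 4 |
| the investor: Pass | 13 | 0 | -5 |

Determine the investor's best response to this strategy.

Fund

Compute the investor's expected payoff for each action, taking the expectation over the founder's type.
E[Fund] = 3/10·(13) + 1/10·(13) + 3/5·(4) = 38/5
E[Pass] = 3/10·(0) + 1/10·(0) + 3/5·(-5) = -3
Best response: Fund (38/5 is the largest).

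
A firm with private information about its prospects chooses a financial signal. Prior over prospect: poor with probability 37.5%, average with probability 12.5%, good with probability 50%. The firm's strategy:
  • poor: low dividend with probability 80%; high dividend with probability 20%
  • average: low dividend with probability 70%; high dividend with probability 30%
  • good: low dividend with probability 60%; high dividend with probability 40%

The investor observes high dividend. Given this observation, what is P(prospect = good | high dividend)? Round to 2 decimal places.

P(high dividend) = 0.375·0.2 + 0.125·0.3 + 0.5·0.4 = 0.3125
P(good | high dividend) = (0.5·0.4) / 0.3125 = 0.2 / 0.3125 = 0.64

0.64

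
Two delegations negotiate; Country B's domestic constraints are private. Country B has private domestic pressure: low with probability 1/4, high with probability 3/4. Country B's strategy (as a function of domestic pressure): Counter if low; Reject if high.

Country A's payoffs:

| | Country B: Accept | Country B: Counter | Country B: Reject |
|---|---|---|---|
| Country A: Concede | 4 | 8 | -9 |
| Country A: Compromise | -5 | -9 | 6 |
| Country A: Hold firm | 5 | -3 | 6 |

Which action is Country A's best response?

E[Concede] = 1/4·(8) + 3/4·(-9) = -19/4
E[Compromise] = 1/4·(-9) + 3/4·(6) = 9/4
E[Hold firm] = 1/4·(-3) + 3/4·(6) = 15/4
Best response: Hold firm (15/4 is the largest).

Hold firm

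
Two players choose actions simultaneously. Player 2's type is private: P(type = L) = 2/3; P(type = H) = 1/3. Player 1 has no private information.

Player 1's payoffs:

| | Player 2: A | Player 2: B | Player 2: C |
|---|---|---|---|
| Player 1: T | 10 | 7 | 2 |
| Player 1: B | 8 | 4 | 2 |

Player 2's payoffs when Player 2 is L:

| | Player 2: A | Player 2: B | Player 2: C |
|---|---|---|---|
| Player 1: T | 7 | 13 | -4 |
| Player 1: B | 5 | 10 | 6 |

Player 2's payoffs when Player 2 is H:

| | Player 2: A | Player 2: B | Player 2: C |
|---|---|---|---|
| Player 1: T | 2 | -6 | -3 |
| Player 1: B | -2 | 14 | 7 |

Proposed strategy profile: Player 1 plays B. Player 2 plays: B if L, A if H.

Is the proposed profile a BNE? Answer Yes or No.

No

Player 1 plays B: E[B] = 2/3·(4) + 1/3·(8) = 16/3; E[T] = 8. Not best-responding. ✗
Player 2 (type L), facing B: A gives 5, B gives 10, C gives 6. Proposed B is best. ✓
Player 2 (type H), facing B: A gives -2, B gives 14, C gives 7. Proposed A is not best — profitable deviation exists. ✗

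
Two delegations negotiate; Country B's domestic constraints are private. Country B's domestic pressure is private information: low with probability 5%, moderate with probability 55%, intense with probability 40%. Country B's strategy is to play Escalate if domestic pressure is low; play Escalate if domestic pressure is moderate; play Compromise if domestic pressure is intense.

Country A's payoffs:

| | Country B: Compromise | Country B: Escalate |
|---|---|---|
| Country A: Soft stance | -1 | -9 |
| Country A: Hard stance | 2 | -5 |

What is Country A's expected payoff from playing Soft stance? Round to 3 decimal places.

-5.800

Take the expectation over Country B's domestic pressure, weighting each type's action by its prior probability.
E[Soft stance] = 0.05·(-9) + 0.55·(-9) + 0.4·(-1) = (-0.45) + (-4.95) + (-0.4) = -5.8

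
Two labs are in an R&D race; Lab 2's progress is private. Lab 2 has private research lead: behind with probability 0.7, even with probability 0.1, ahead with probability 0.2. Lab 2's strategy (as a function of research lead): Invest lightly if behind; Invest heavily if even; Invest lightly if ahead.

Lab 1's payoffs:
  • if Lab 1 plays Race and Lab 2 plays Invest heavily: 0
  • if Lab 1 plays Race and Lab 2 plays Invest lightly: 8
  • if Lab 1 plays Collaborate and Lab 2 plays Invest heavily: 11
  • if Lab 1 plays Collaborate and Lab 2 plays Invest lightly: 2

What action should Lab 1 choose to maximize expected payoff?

E[Race] = 0.7·(8) + 0.1·(0) + 0.2·(8) = 7.2
E[Collaborate] = 0.7·(2) + 0.1·(11) + 0.2·(2) = 2.9
Best response: Race (7.2 is the largest).

Race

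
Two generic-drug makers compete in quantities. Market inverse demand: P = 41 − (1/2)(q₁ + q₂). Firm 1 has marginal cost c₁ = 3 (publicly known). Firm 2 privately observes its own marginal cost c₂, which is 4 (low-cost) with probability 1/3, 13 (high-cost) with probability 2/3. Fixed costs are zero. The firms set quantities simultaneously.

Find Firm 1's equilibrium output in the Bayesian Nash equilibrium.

30

Type-c best response for Firm 2: q₂(c) = (41 − c) − q₁/2.
Firm 1 maximizes expected profit; its first-order condition is 41 − q₁ − (1/2)E[q₂] − 3 = 0.
Substituting E[q₂] and solving: E[c₂] = 10, so q₁ = (41 − 2·3 + 10)/(3/2) = 30.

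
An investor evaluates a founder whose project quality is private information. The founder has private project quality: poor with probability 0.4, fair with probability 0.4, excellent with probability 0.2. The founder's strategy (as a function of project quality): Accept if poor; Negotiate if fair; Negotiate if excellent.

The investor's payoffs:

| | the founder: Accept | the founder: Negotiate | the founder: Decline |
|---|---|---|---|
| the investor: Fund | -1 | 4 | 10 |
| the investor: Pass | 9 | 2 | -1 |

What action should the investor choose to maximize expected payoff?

E[Fund] = 0.4·(-1) + 0.4·(4) + 0.2·(4) = 2
E[Pass] = 0.4·(9) + 0.4·(2) + 0.2·(2) = 4.8
Best response: Pass (4.8 is the largest).

Pass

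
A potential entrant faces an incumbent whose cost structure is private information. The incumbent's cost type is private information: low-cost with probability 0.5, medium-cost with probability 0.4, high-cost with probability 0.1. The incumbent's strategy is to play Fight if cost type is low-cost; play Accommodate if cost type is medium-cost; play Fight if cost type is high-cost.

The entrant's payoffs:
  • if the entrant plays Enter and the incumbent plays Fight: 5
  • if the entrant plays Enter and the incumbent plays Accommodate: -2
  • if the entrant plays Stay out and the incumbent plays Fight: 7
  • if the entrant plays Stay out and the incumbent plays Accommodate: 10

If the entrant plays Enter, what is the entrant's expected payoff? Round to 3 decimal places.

E[Enter] = 0.5·5 + 0.4·(-2) + 0.1·5 = 2.5 + (-0.8) + 0.5 = 2.2

2.200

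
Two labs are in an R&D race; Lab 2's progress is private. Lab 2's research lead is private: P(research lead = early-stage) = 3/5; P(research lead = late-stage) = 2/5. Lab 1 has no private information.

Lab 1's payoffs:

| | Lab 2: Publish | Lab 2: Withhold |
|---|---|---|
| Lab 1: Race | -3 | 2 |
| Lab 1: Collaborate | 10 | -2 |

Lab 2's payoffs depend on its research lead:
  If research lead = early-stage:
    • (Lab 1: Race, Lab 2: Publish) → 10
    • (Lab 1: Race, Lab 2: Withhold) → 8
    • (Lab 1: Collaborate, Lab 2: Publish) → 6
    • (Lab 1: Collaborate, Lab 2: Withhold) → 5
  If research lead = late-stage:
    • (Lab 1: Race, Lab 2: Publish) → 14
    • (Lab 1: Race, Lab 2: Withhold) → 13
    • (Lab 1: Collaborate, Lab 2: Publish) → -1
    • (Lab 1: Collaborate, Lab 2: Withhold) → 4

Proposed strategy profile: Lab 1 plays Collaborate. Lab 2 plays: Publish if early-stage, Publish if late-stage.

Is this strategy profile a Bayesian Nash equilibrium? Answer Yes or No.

No

A profile is a BNE iff every type of every player is best-responding given beliefs about the other side.
Lab 1 plays Collaborate: E[Collaborate] = 3/5·(10) + 2/5·(10) = 10; E[Race] = -3. Best-responding. ✓
Lab 2 (research lead early-stage), facing Collaborate: Publish gives 6, Withhold gives 5. Proposed Publish is best. ✓
Lab 2 (research lead late-stage), facing Collaborate: Publish gives -1, Withhold gives 4. Proposed Publish is not best — profitable deviation exists. ✗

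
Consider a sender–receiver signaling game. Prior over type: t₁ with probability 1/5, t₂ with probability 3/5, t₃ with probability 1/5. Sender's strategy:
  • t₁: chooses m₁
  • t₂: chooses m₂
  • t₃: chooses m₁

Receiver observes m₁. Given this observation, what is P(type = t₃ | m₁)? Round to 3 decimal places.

Apply Bayes' rule using the sender's strategy as the likelihood.
P(m₁) = (1/5)·1 + (3/5)·0 + (1/5)·1 = 2/5
P(t₃ | m₁) = ((1/5)·1) / (2/5) = (1/5) / (2/5) = 1/2

0.500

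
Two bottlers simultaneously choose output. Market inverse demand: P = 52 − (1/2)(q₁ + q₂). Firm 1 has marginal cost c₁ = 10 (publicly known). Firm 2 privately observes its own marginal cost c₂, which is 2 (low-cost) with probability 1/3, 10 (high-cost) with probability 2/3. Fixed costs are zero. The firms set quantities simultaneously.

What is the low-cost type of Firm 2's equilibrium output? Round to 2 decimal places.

Each type of Firm 2 best-responds to q₁; Firm 1 best-responds to the expected q₂ over Firm 2's types.
Firm 2 with cost c maximizes (52 − (1/2)(q₁+q₂) − c)·q₂, giving q₂(c) = (52 − c − (1/2)q₁).
E[c₂] = 1/3·2 + 2/3·10 = 7.33333
Firm 1's FOC against E[q₂] yields q₁ = (52 − 2·10 + E[c₂])/(3/2) = (52 − 20 + 7.33333)/(3/2) = 26.2222.
q₂(low-cost) = (52 − 2 − (1/2)·26.2222) = 36.8889.

36.89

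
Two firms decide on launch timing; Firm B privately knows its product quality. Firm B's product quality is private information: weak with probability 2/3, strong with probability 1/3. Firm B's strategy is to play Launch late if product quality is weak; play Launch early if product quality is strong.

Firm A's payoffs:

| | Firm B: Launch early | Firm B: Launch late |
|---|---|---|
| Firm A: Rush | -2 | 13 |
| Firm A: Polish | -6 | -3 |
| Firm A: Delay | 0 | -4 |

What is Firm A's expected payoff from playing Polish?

-4

E[Polish] = 2/3·(-3) + 1/3·(-6) = (-2) + (-2) = -4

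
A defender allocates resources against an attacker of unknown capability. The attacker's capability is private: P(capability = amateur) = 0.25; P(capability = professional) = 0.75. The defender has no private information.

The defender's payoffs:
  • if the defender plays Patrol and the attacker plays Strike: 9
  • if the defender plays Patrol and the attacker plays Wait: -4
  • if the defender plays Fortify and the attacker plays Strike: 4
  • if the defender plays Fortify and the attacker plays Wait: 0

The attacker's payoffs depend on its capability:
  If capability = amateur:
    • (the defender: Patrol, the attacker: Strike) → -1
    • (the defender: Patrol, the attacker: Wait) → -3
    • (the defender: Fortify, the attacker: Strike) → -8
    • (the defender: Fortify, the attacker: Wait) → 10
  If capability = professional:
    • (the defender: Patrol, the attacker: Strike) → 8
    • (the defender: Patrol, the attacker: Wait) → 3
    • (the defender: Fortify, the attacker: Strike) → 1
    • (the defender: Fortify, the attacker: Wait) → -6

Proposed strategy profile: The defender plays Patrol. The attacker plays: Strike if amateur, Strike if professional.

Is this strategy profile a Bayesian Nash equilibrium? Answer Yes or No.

The defender plays Patrol: E[Patrol] = 0.25·(9) + 0.75·(9) = 9; E[Fortify] = 4. Best-responding. ✓
The attacker (capability amateur), facing Patrol: Strike gives -1, Wait gives -3. Proposed Strike is best. ✓
The attacker (capability professional), facing Patrol: Strike gives 8, Wait gives 3. Proposed Strike is best. ✓

Yes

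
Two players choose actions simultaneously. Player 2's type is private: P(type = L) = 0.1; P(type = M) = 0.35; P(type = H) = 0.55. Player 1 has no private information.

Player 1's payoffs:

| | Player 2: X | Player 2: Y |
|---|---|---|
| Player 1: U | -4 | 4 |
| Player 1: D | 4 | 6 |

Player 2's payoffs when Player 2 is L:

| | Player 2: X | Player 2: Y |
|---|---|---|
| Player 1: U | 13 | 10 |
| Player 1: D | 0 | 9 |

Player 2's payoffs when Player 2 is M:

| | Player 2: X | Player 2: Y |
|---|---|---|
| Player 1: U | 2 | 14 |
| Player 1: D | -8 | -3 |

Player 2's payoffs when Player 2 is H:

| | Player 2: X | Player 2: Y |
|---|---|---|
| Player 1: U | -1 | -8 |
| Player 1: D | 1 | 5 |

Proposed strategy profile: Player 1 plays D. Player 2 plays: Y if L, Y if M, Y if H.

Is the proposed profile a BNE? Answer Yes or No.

Player 1 plays D: E[D] = 0.1·(6) + 0.35·(6) + 0.55·(6) = 6; E[U] = 4. Best-responding. ✓
Player 2 (type L), facing D: X gives 0, Y gives 9. Proposed Y is best. ✓
Player 2 (type M), facing D: X gives -8, Y gives -3. Proposed Y is best. ✓
Player 2 (type H), facing D: X gives 1, Y gives 5. Proposed Y is best. ✓

Yes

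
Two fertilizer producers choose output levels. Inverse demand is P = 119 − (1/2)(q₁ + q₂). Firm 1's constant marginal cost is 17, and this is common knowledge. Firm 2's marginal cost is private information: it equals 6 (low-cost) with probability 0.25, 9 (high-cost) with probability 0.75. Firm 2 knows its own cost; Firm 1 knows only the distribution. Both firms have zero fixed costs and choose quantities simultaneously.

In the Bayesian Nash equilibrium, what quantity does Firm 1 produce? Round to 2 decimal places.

Type-c best response for Firm 2: q₂(c) = (119 − c) − q₁/2.
Firm 1 maximizes expected profit; its first-order condition is 119 − q₁ − (1/2)E[q₂] − 17 = 0.
Substituting E[q₂] and solving: E[c₂] = 8.25, so q₁ = (119 − 2·17 + 8.25)/(3/2) = 62.1667.

62.17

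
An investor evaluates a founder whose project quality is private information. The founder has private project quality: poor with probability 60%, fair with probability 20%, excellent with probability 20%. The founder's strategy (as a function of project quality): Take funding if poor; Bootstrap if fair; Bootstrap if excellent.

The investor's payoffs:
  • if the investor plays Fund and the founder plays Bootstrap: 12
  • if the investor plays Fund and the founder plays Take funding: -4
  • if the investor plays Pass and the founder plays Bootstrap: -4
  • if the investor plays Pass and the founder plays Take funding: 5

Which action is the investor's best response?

Compute the investor's expected payoff for each action, taking the expectation over the founder's type.
E[Fund] = 0.6·(-4) + 0.2·(12) + 0.2·(12) = 2.4
E[Pass] = 0.6·(5) + 0.2·(-4) + 0.2·(-4) = 1.4
Best response: Fund (2.4 is the largest).

Fund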